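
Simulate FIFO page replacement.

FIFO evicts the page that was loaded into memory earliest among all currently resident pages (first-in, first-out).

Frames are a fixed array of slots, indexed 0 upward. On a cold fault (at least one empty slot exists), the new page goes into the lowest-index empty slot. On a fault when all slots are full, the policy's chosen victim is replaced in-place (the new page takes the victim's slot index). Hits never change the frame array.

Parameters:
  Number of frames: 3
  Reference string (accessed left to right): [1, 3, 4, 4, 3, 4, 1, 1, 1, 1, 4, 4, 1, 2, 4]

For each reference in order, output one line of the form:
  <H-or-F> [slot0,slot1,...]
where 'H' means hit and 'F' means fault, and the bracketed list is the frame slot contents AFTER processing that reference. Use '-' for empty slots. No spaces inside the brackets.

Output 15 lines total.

F [1,-,-]
F [1,3,-]
F [1,3,4]
H [1,3,4]
H [1,3,4]
H [1,3,4]
H [1,3,4]
H [1,3,4]
H [1,3,4]
H [1,3,4]
H [1,3,4]
H [1,3,4]
H [1,3,4]
F [2,3,4]
H [2,3,4]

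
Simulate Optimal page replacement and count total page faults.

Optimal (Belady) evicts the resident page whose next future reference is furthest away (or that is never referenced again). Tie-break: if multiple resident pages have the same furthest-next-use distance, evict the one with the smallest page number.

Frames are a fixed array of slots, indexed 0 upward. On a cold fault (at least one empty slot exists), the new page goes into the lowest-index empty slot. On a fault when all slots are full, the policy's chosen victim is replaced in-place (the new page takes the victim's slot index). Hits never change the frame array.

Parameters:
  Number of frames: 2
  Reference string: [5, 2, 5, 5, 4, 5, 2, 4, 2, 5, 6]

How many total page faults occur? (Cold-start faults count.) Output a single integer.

Step 0: ref 5 → FAULT, frames=[5,-]
Step 1: ref 2 → FAULT, frames=[5,2]
Step 2: ref 5 → HIT, frames=[5,2]
Step 3: ref 5 → HIT, frames=[5,2]
Step 4: ref 4 → FAULT (evict 2), frames=[5,4]
Step 5: ref 5 → HIT, frames=[5,4]
Step 6: ref 2 → FAULT (evict 5), frames=[2,4]
Step 7: ref 4 → HIT, frames=[2,4]
Step 8: ref 2 → HIT, frames=[2,4]
Step 9: ref 5 → FAULT (evict 2), frames=[5,4]
Step 10: ref 6 → FAULT (evict 4), frames=[5,6]
Total faults: 6

Answer: 6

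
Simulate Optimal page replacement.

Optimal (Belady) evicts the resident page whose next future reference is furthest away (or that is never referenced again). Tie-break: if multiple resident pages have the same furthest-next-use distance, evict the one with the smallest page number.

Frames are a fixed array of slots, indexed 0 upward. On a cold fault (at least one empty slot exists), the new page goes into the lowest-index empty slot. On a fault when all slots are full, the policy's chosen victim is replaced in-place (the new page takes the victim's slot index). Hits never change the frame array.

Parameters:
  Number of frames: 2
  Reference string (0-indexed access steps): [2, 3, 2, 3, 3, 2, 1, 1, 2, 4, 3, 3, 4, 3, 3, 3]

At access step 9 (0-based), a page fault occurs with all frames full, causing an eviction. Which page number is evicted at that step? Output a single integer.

Step 0: ref 2 -> FAULT, frames=[2,-]
Step 1: ref 3 -> FAULT, frames=[2,3]
Step 2: ref 2 -> HIT, frames=[2,3]
Step 3: ref 3 -> HIT, frames=[2,3]
Step 4: ref 3 -> HIT, frames=[2,3]
Step 5: ref 2 -> HIT, frames=[2,3]
Step 6: ref 1 -> FAULT, evict 3, frames=[2,1]
Step 7: ref 1 -> HIT, frames=[2,1]
Step 8: ref 2 -> HIT, frames=[2,1]
Step 9: ref 4 -> FAULT, evict 1, frames=[2,4]
At step 9: evicted page 1

Answer: 1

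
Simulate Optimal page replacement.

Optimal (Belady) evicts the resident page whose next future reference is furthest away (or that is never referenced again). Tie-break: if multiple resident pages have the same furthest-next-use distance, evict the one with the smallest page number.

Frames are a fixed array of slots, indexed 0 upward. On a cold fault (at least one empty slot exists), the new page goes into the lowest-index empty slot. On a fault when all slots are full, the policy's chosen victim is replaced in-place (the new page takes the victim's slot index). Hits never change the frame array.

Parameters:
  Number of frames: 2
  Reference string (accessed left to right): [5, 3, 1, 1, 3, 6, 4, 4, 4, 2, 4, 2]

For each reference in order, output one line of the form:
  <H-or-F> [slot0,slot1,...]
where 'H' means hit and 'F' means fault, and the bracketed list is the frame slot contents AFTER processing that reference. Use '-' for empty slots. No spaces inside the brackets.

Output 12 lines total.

F [5,-]
F [5,3]
F [1,3]
H [1,3]
H [1,3]
F [6,3]
F [6,4]
H [6,4]
H [6,4]
F [2,4]
H [2,4]
H [2,4]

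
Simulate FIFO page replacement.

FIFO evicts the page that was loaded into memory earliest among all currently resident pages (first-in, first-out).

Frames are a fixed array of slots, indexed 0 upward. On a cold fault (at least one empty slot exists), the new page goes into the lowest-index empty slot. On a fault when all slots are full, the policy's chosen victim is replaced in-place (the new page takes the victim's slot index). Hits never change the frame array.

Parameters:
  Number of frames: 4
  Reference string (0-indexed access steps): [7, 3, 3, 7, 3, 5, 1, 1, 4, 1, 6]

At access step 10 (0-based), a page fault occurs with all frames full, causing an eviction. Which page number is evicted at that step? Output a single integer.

Answer: 3

Derivation:
Step 0: ref 7 -> FAULT, frames=[7,-,-,-]
Step 1: ref 3 -> FAULT, frames=[7,3,-,-]
Step 2: ref 3 -> HIT, frames=[7,3,-,-]
Step 3: ref 7 -> HIT, frames=[7,3,-,-]
Step 4: ref 3 -> HIT, frames=[7,3,-,-]
Step 5: ref 5 -> FAULT, frames=[7,3,5,-]
Step 6: ref 1 -> FAULT, frames=[7,3,5,1]
Step 7: ref 1 -> HIT, frames=[7,3,5,1]
Step 8: ref 4 -> FAULT, evict 7, frames=[4,3,5,1]
Step 9: ref 1 -> HIT, frames=[4,3,5,1]
Step 10: ref 6 -> FAULT, evict 3, frames=[4,6,5,1]
At step 10: evicted page 3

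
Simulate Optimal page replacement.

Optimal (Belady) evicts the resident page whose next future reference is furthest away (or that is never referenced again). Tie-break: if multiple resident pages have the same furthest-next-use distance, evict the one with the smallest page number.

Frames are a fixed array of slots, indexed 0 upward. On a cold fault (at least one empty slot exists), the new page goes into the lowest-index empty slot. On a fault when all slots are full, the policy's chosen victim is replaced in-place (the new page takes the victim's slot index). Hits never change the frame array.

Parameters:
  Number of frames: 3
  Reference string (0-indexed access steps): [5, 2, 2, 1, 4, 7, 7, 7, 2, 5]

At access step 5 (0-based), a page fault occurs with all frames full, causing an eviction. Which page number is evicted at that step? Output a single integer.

Step 0: ref 5 -> FAULT, frames=[5,-,-]
Step 1: ref 2 -> FAULT, frames=[5,2,-]
Step 2: ref 2 -> HIT, frames=[5,2,-]
Step 3: ref 1 -> FAULT, frames=[5,2,1]
Step 4: ref 4 -> FAULT, evict 1, frames=[5,2,4]
Step 5: ref 7 -> FAULT, evict 4, frames=[5,2,7]
At step 5: evicted page 4

Answer: 4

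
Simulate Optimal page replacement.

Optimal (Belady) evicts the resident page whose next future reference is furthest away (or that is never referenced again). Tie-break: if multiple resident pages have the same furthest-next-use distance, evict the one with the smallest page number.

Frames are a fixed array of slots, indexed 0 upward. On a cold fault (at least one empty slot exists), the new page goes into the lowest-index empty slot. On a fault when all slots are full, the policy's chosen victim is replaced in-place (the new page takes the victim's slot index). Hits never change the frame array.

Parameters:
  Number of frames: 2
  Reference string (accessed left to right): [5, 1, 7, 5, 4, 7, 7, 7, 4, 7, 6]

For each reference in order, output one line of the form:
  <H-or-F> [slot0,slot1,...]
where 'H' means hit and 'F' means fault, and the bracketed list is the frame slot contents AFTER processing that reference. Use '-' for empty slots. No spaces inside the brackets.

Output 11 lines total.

F [5,-]
F [5,1]
F [5,7]
H [5,7]
F [4,7]
H [4,7]
H [4,7]
H [4,7]
H [4,7]
H [4,7]
F [6,7]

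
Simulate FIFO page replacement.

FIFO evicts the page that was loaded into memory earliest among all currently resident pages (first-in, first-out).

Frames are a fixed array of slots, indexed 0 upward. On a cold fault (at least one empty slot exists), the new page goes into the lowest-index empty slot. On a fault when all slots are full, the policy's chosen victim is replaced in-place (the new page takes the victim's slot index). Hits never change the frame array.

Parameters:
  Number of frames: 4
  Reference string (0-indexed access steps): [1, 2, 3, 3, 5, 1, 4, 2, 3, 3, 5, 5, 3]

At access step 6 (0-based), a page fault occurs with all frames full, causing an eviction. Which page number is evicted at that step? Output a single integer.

Answer: 1

Derivation:
Step 0: ref 1 -> FAULT, frames=[1,-,-,-]
Step 1: ref 2 -> FAULT, frames=[1,2,-,-]
Step 2: ref 3 -> FAULT, frames=[1,2,3,-]
Step 3: ref 3 -> HIT, frames=[1,2,3,-]
Step 4: ref 5 -> FAULT, frames=[1,2,3,5]
Step 5: ref 1 -> HIT, frames=[1,2,3,5]
Step 6: ref 4 -> FAULT, evict 1, frames=[4,2,3,5]
At step 6: evicted page 1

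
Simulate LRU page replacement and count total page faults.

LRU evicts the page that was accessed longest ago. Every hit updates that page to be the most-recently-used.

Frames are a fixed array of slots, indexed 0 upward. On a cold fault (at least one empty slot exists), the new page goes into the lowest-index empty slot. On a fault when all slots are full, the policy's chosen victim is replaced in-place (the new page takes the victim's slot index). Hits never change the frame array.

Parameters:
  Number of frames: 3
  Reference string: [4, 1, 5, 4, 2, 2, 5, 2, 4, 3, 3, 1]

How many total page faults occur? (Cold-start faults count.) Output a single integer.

Answer: 6

Derivation:
Step 0: ref 4 → FAULT, frames=[4,-,-]
Step 1: ref 1 → FAULT, frames=[4,1,-]
Step 2: ref 5 → FAULT, frames=[4,1,5]
Step 3: ref 4 → HIT, frames=[4,1,5]
Step 4: ref 2 → FAULT (evict 1), frames=[4,2,5]
Step 5: ref 2 → HIT, frames=[4,2,5]
Step 6: ref 5 → HIT, frames=[4,2,5]
Step 7: ref 2 → HIT, frames=[4,2,5]
Step 8: ref 4 → HIT, frames=[4,2,5]
Step 9: ref 3 → FAULT (evict 5), frames=[4,2,3]
Step 10: ref 3 → HIT, frames=[4,2,3]
Step 11: ref 1 → FAULT (evict 2), frames=[4,1,3]
Total faults: 6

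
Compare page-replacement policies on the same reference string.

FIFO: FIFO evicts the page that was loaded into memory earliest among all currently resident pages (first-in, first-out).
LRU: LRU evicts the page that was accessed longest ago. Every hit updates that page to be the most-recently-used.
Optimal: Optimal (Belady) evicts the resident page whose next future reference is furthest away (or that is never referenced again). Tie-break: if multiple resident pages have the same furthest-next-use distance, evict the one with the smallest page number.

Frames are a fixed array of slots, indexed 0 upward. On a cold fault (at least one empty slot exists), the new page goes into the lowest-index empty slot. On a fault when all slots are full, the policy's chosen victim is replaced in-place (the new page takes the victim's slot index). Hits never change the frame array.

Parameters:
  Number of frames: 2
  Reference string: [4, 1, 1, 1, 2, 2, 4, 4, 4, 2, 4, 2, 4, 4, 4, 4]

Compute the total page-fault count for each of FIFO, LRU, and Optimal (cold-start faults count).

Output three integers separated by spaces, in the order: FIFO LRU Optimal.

Answer: 4 4 3

Derivation:
--- FIFO ---
  step 0: ref 4 -> FAULT, frames=[4,-] (faults so far: 1)
  step 1: ref 1 -> FAULT, frames=[4,1] (faults so far: 2)
  step 2: ref 1 -> HIT, frames=[4,1] (faults so far: 2)
  step 3: ref 1 -> HIT, frames=[4,1] (faults so far: 2)
  step 4: ref 2 -> FAULT, evict 4, frames=[2,1] (faults so far: 3)
  step 5: ref 2 -> HIT, frames=[2,1] (faults so far: 3)
  step 6: ref 4 -> FAULT, evict 1, frames=[2,4] (faults so far: 4)
  step 7: ref 4 -> HIT, frames=[2,4] (faults so far: 4)
  step 8: ref 4 -> HIT, frames=[2,4] (faults so far: 4)
  step 9: ref 2 -> HIT, frames=[2,4] (faults so far: 4)
  step 10: ref 4 -> HIT, frames=[2,4] (faults so far: 4)
  step 11: ref 2 -> HIT, frames=[2,4] (faults so far: 4)
  step 12: ref 4 -> HIT, frames=[2,4] (faults so far: 4)
  step 13: ref 4 -> HIT, frames=[2,4] (faults so far: 4)
  step 14: ref 4 -> HIT, frames=[2,4] (faults so far: 4)
  step 15: ref 4 -> HIT, frames=[2,4] (faults so far: 4)
  FIFO total faults: 4
--- LRU ---
  step 0: ref 4 -> FAULT, frames=[4,-] (faults so far: 1)
  step 1: ref 1 -> FAULT, frames=[4,1] (faults so far: 2)
  step 2: ref 1 -> HIT, frames=[4,1] (faults so far: 2)
  step 3: ref 1 -> HIT, frames=[4,1] (faults so far: 2)
  step 4: ref 2 -> FAULT, evict 4, frames=[2,1] (faults so far: 3)
  step 5: ref 2 -> HIT, frames=[2,1] (faults so far: 3)
  step 6: ref 4 -> FAULT, evict 1, frames=[2,4] (faults so far: 4)
  step 7: ref 4 -> HIT, frames=[2,4] (faults so far: 4)
  step 8: ref 4 -> HIT, frames=[2,4] (faults so far: 4)
  step 9: ref 2 -> HIT, frames=[2,4] (faults so far: 4)
  step 10: ref 4 -> HIT, frames=[2,4] (faults so far: 4)
  step 11: ref 2 -> HIT, frames=[2,4] (faults so far: 4)
  step 12: ref 4 -> HIT, frames=[2,4] (faults so far: 4)
  step 13: ref 4 -> HIT, frames=[2,4] (faults so far: 4)
  step 14: ref 4 -> HIT, frames=[2,4] (faults so far: 4)
  step 15: ref 4 -> HIT, frames=[2,4] (faults so far: 4)
  LRU total faults: 4
--- Optimal ---
  step 0: ref 4 -> FAULT, frames=[4,-] (faults so far: 1)
  step 1: ref 1 -> FAULT, frames=[4,1] (faults so far: 2)
  step 2: ref 1 -> HIT, frames=[4,1] (faults so far: 2)
  step 3: ref 1 -> HIT, frames=[4,1] (faults so far: 2)
  step 4: ref 2 -> FAULT, evict 1, frames=[4,2] (faults so far: 3)
  step 5: ref 2 -> HIT, frames=[4,2] (faults so far: 3)
  step 6: ref 4 -> HIT, frames=[4,2] (faults so far: 3)
  step 7: ref 4 -> HIT, frames=[4,2] (faults so far: 3)
  step 8: ref 4 -> HIT, frames=[4,2] (faults so far: 3)
  step 9: ref 2 -> HIT, frames=[4,2] (faults so far: 3)
  step 10: ref 4 -> HIT, frames=[4,2] (faults so far: 3)
  step 11: ref 2 -> HIT, frames=[4,2] (faults so far: 3)
  step 12: ref 4 -> HIT, frames=[4,2] (faults so far: 3)
  step 13: ref 4 -> HIT, frames=[4,2] (faults so far: 3)
  step 14: ref 4 -> HIT, frames=[4,2] (faults so far: 3)
  step 15: ref 4 -> HIT, frames=[4,2] (faults so far: 3)
  Optimal total faults: 3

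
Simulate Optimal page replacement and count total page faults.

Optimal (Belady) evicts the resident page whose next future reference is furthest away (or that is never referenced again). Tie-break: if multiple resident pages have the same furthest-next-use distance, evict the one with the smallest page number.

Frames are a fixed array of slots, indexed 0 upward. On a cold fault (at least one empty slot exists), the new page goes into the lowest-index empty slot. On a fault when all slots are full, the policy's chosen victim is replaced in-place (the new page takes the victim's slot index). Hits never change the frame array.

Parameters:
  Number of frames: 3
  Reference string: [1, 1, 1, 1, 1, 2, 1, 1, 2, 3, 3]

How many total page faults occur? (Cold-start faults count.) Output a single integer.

Step 0: ref 1 → FAULT, frames=[1,-,-]
Step 1: ref 1 → HIT, frames=[1,-,-]
Step 2: ref 1 → HIT, frames=[1,-,-]
Step 3: ref 1 → HIT, frames=[1,-,-]
Step 4: ref 1 → HIT, frames=[1,-,-]
Step 5: ref 2 → FAULT, frames=[1,2,-]
Step 6: ref 1 → HIT, frames=[1,2,-]
Step 7: ref 1 → HIT, frames=[1,2,-]
Step 8: ref 2 → HIT, frames=[1,2,-]
Step 9: ref 3 → FAULT, frames=[1,2,3]
Step 10: ref 3 → HIT, frames=[1,2,3]
Total faults: 3

Answer: 3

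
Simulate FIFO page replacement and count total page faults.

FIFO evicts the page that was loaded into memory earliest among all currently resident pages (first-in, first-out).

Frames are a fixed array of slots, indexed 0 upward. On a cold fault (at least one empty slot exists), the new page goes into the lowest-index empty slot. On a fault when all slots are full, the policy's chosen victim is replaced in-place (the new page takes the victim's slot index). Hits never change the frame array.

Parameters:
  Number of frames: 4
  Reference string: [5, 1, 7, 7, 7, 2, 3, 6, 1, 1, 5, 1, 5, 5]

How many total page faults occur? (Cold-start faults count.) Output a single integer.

Answer: 8

Derivation:
Step 0: ref 5 → FAULT, frames=[5,-,-,-]
Step 1: ref 1 → FAULT, frames=[5,1,-,-]
Step 2: ref 7 → FAULT, frames=[5,1,7,-]
Step 3: ref 7 → HIT, frames=[5,1,7,-]
Step 4: ref 7 → HIT, frames=[5,1,7,-]
Step 5: ref 2 → FAULT, frames=[5,1,7,2]
Step 6: ref 3 → FAULT (evict 5), frames=[3,1,7,2]
Step 7: ref 6 → FAULT (evict 1), frames=[3,6,7,2]
Step 8: ref 1 → FAULT (evict 7), frames=[3,6,1,2]
Step 9: ref 1 → HIT, frames=[3,6,1,2]
Step 10: ref 5 → FAULT (evict 2), frames=[3,6,1,5]
Step 11: ref 1 → HIT, frames=[3,6,1,5]
Step 12: ref 5 → HIT, frames=[3,6,1,5]
Step 13: ref 5 → HIT, frames=[3,6,1,5]
Total faults: 8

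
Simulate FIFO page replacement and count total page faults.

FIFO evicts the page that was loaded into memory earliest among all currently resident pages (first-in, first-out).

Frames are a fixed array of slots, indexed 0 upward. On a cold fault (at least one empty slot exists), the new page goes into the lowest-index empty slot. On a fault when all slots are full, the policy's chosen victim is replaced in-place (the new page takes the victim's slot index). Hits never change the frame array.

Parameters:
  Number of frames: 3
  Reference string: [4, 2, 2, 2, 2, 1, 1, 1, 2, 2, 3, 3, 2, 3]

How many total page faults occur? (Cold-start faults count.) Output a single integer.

Step 0: ref 4 → FAULT, frames=[4,-,-]
Step 1: ref 2 → FAULT, frames=[4,2,-]
Step 2: ref 2 → HIT, frames=[4,2,-]
Step 3: ref 2 → HIT, frames=[4,2,-]
Step 4: ref 2 → HIT, frames=[4,2,-]
Step 5: ref 1 → FAULT, frames=[4,2,1]
Step 6: ref 1 → HIT, frames=[4,2,1]
Step 7: ref 1 → HIT, frames=[4,2,1]
Step 8: ref 2 → HIT, frames=[4,2,1]
Step 9: ref 2 → HIT, frames=[4,2,1]
Step 10: ref 3 → FAULT (evict 4), frames=[3,2,1]
Step 11: ref 3 → HIT, frames=[3,2,1]
Step 12: ref 2 → HIT, frames=[3,2,1]
Step 13: ref 3 → HIT, frames=[3,2,1]
Total faults: 4

Answer: 4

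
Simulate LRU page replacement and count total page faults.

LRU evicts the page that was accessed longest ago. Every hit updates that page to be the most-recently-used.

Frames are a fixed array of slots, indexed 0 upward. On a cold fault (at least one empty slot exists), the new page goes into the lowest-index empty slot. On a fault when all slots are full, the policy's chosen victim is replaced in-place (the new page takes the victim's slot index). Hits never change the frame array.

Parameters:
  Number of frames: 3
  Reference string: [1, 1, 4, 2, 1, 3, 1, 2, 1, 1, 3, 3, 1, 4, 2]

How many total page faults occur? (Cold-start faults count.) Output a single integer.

Step 0: ref 1 → FAULT, frames=[1,-,-]
Step 1: ref 1 → HIT, frames=[1,-,-]
Step 2: ref 4 → FAULT, frames=[1,4,-]
Step 3: ref 2 → FAULT, frames=[1,4,2]
Step 4: ref 1 → HIT, frames=[1,4,2]
Step 5: ref 3 → FAULT (evict 4), frames=[1,3,2]
Step 6: ref 1 → HIT, frames=[1,3,2]
Step 7: ref 2 → HIT, frames=[1,3,2]
Step 8: ref 1 → HIT, frames=[1,3,2]
Step 9: ref 1 → HIT, frames=[1,3,2]
Step 10: ref 3 → HIT, frames=[1,3,2]
Step 11: ref 3 → HIT, frames=[1,3,2]
Step 12: ref 1 → HIT, frames=[1,3,2]
Step 13: ref 4 → FAULT (evict 2), frames=[1,3,4]
Step 14: ref 2 → FAULT (evict 3), frames=[1,2,4]
Total faults: 6

Answer: 6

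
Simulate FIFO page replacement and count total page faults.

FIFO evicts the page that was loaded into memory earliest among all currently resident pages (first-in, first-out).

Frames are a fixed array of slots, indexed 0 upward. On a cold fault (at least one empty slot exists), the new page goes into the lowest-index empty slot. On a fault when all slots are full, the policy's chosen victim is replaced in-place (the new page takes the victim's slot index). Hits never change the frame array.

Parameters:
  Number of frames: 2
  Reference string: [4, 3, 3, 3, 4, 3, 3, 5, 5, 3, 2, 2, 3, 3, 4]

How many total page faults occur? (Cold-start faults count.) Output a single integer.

Answer: 6

Derivation:
Step 0: ref 4 → FAULT, frames=[4,-]
Step 1: ref 3 → FAULT, frames=[4,3]
Step 2: ref 3 → HIT, frames=[4,3]
Step 3: ref 3 → HIT, frames=[4,3]
Step 4: ref 4 → HIT, frames=[4,3]
Step 5: ref 3 → HIT, frames=[4,3]
Step 6: ref 3 → HIT, frames=[4,3]
Step 7: ref 5 → FAULT (evict 4), frames=[5,3]
Step 8: ref 5 → HIT, frames=[5,3]
Step 9: ref 3 → HIT, frames=[5,3]
Step 10: ref 2 → FAULT (evict 3), frames=[5,2]
Step 11: ref 2 → HIT, frames=[5,2]
Step 12: ref 3 → FAULT (evict 5), frames=[3,2]
Step 13: ref 3 → HIT, frames=[3,2]
Step 14: ref 4 → FAULT (evict 2), frames=[3,4]
Total faults: 6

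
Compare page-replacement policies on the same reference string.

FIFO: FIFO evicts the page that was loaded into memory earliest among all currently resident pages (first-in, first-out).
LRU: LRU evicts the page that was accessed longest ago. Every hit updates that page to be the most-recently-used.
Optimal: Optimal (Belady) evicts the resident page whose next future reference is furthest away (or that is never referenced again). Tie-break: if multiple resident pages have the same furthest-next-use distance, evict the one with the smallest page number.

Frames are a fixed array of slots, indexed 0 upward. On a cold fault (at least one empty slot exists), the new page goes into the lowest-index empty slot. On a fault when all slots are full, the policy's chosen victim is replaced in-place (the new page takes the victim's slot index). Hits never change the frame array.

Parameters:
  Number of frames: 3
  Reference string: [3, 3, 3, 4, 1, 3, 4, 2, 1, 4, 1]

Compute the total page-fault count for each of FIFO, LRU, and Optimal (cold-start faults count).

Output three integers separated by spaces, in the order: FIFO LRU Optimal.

--- FIFO ---
  step 0: ref 3 -> FAULT, frames=[3,-,-] (faults so far: 1)
  step 1: ref 3 -> HIT, frames=[3,-,-] (faults so far: 1)
  step 2: ref 3 -> HIT, frames=[3,-,-] (faults so far: 1)
  step 3: ref 4 -> FAULT, frames=[3,4,-] (faults so far: 2)
  step 4: ref 1 -> FAULT, frames=[3,4,1] (faults so far: 3)
  step 5: ref 3 -> HIT, frames=[3,4,1] (faults so far: 3)
  step 6: ref 4 -> HIT, frames=[3,4,1] (faults so far: 3)
  step 7: ref 2 -> FAULT, evict 3, frames=[2,4,1] (faults so far: 4)
  step 8: ref 1 -> HIT, frames=[2,4,1] (faults so far: 4)
  step 9: ref 4 -> HIT, frames=[2,4,1] (faults so far: 4)
  step 10: ref 1 -> HIT, frames=[2,4,1] (faults so far: 4)
  FIFO total faults: 4
--- LRU ---
  step 0: ref 3 -> FAULT, frames=[3,-,-] (faults so far: 1)
  step 1: ref 3 -> HIT, frames=[3,-,-] (faults so far: 1)
  step 2: ref 3 -> HIT, frames=[3,-,-] (faults so far: 1)
  step 3: ref 4 -> FAULT, frames=[3,4,-] (faults so far: 2)
  step 4: ref 1 -> FAULT, frames=[3,4,1] (faults so far: 3)
  step 5: ref 3 -> HIT, frames=[3,4,1] (faults so far: 3)
  step 6: ref 4 -> HIT, frames=[3,4,1] (faults so far: 3)
  step 7: ref 2 -> FAULT, evict 1, frames=[3,4,2] (faults so far: 4)
  step 8: ref 1 -> FAULT, evict 3, frames=[1,4,2] (faults so far: 5)
  step 9: ref 4 -> HIT, frames=[1,4,2] (faults so far: 5)
  step 10: ref 1 -> HIT, frames=[1,4,2] (faults so far: 5)
  LRU total faults: 5
--- Optimal ---
  step 0: ref 3 -> FAULT, frames=[3,-,-] (faults so far: 1)
  step 1: ref 3 -> HIT, frames=[3,-,-] (faults so far: 1)
  step 2: ref 3 -> HIT, frames=[3,-,-] (faults so far: 1)
  step 3: ref 4 -> FAULT, frames=[3,4,-] (faults so far: 2)
  step 4: ref 1 -> FAULT, frames=[3,4,1] (faults so far: 3)
  step 5: ref 3 -> HIT, frames=[3,4,1] (faults so far: 3)
  step 6: ref 4 -> HIT, frames=[3,4,1] (faults so far: 3)
  step 7: ref 2 -> FAULT, evict 3, frames=[2,4,1] (faults so far: 4)
  step 8: ref 1 -> HIT, frames=[2,4,1] (faults so far: 4)
  step 9: ref 4 -> HIT, frames=[2,4,1] (faults so far: 4)
  step 10: ref 1 -> HIT, frames=[2,4,1] (faults so far: 4)
  Optimal total faults: 4

Answer: 4 5 4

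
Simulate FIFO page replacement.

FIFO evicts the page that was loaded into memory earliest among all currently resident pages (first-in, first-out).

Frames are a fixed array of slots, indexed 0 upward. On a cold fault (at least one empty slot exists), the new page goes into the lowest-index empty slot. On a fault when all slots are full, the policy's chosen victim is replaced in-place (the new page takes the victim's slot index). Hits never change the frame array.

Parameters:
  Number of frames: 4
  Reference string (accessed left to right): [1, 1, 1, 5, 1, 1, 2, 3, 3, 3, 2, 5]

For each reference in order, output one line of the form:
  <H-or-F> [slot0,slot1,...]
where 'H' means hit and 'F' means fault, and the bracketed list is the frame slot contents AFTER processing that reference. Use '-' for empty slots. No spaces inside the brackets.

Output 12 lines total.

F [1,-,-,-]
H [1,-,-,-]
H [1,-,-,-]
F [1,5,-,-]
H [1,5,-,-]
H [1,5,-,-]
F [1,5,2,-]
F [1,5,2,3]
H [1,5,2,3]
H [1,5,2,3]
H [1,5,2,3]
H [1,5,2,3]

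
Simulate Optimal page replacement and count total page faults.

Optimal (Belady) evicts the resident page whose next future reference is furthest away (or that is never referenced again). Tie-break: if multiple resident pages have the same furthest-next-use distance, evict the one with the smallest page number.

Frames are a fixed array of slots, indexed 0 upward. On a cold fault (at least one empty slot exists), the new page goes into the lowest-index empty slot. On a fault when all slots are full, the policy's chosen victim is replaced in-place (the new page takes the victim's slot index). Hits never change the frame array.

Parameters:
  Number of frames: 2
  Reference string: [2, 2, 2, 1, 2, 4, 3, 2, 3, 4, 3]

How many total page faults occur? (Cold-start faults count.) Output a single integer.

Answer: 5

Derivation:
Step 0: ref 2 → FAULT, frames=[2,-]
Step 1: ref 2 → HIT, frames=[2,-]
Step 2: ref 2 → HIT, frames=[2,-]
Step 3: ref 1 → FAULT, frames=[2,1]
Step 4: ref 2 → HIT, frames=[2,1]
Step 5: ref 4 → FAULT (evict 1), frames=[2,4]
Step 6: ref 3 → FAULT (evict 4), frames=[2,3]
Step 7: ref 2 → HIT, frames=[2,3]
Step 8: ref 3 → HIT, frames=[2,3]
Step 9: ref 4 → FAULT (evict 2), frames=[4,3]
Step 10: ref 3 → HIT, frames=[4,3]
Total faults: 5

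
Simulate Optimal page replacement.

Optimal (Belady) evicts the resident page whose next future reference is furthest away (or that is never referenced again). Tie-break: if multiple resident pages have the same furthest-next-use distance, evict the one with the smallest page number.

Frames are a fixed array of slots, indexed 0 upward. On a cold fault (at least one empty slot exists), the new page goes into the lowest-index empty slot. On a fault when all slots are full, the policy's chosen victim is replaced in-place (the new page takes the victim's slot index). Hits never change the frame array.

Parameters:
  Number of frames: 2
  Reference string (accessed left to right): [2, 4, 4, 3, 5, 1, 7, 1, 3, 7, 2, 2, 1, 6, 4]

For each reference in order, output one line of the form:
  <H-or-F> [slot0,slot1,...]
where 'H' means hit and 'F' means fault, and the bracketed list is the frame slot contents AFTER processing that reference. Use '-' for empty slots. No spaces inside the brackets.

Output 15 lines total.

F [2,-]
F [2,4]
H [2,4]
F [2,3]
F [5,3]
F [1,3]
F [1,7]
H [1,7]
F [3,7]
H [3,7]
F [2,7]
H [2,7]
F [1,7]
F [6,7]
F [4,7]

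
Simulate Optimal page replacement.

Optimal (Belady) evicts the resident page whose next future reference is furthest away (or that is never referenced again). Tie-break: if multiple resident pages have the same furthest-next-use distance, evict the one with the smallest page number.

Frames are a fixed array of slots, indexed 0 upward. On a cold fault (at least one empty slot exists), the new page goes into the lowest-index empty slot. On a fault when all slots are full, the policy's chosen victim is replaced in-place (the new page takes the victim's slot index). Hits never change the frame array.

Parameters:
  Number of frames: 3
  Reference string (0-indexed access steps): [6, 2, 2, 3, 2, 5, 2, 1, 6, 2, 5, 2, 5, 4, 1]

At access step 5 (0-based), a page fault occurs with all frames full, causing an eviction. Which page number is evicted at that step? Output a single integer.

Step 0: ref 6 -> FAULT, frames=[6,-,-]
Step 1: ref 2 -> FAULT, frames=[6,2,-]
Step 2: ref 2 -> HIT, frames=[6,2,-]
Step 3: ref 3 -> FAULT, frames=[6,2,3]
Step 4: ref 2 -> HIT, frames=[6,2,3]
Step 5: ref 5 -> FAULT, evict 3, frames=[6,2,5]
At step 5: evicted page 3

Answer: 3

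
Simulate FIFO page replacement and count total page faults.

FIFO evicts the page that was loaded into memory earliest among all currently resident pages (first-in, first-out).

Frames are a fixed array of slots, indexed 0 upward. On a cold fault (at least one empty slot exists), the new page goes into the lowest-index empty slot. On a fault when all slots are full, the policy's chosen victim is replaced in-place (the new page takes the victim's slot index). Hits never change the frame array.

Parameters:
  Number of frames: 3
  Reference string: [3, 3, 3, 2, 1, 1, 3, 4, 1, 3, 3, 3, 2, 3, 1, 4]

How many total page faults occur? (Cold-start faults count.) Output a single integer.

Answer: 8

Derivation:
Step 0: ref 3 → FAULT, frames=[3,-,-]
Step 1: ref 3 → HIT, frames=[3,-,-]
Step 2: ref 3 → HIT, frames=[3,-,-]
Step 3: ref 2 → FAULT, frames=[3,2,-]
Step 4: ref 1 → FAULT, frames=[3,2,1]
Step 5: ref 1 → HIT, frames=[3,2,1]
Step 6: ref 3 → HIT, frames=[3,2,1]
Step 7: ref 4 → FAULT (evict 3), frames=[4,2,1]
Step 8: ref 1 → HIT, frames=[4,2,1]
Step 9: ref 3 → FAULT (evict 2), frames=[4,3,1]
Step 10: ref 3 → HIT, frames=[4,3,1]
Step 11: ref 3 → HIT, frames=[4,3,1]
Step 12: ref 2 → FAULT (evict 1), frames=[4,3,2]
Step 13: ref 3 → HIT, frames=[4,3,2]
Step 14: ref 1 → FAULT (evict 4), frames=[1,3,2]
Step 15: ref 4 → FAULT (evict 3), frames=[1,4,2]
Total faults: 8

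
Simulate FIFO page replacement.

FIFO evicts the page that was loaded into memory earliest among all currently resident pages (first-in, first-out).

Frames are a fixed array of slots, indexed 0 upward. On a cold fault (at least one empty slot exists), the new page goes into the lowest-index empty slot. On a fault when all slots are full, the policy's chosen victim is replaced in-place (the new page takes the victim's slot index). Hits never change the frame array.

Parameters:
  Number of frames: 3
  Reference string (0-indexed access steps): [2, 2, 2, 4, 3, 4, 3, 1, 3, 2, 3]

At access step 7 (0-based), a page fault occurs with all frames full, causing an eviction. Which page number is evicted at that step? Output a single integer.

Answer: 2

Derivation:
Step 0: ref 2 -> FAULT, frames=[2,-,-]
Step 1: ref 2 -> HIT, frames=[2,-,-]
Step 2: ref 2 -> HIT, frames=[2,-,-]
Step 3: ref 4 -> FAULT, frames=[2,4,-]
Step 4: ref 3 -> FAULT, frames=[2,4,3]
Step 5: ref 4 -> HIT, frames=[2,4,3]
Step 6: ref 3 -> HIT, frames=[2,4,3]
Step 7: ref 1 -> FAULT, evict 2, frames=[1,4,3]
At step 7: evicted page 2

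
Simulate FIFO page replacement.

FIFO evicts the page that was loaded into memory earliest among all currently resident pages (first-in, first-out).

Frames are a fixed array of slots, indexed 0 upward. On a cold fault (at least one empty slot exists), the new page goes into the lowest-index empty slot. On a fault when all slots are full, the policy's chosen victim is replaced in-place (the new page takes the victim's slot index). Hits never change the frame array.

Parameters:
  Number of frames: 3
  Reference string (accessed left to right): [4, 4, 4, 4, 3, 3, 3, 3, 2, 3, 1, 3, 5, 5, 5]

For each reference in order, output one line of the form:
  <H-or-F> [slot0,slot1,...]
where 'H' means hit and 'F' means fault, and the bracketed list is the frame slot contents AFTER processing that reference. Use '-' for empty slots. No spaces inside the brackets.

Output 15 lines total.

F [4,-,-]
H [4,-,-]
H [4,-,-]
H [4,-,-]
F [4,3,-]
H [4,3,-]
H [4,3,-]
H [4,3,-]
F [4,3,2]
H [4,3,2]
F [1,3,2]
H [1,3,2]
F [1,5,2]
H [1,5,2]
H [1,5,2]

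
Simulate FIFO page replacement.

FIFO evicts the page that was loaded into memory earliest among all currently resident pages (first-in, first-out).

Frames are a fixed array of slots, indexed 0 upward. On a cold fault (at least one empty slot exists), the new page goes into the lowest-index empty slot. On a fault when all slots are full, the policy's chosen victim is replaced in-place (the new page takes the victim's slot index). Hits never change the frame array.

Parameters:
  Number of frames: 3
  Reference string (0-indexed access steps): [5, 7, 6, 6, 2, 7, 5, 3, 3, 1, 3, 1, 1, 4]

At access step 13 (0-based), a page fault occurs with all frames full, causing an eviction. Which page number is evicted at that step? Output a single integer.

Step 0: ref 5 -> FAULT, frames=[5,-,-]
Step 1: ref 7 -> FAULT, frames=[5,7,-]
Step 2: ref 6 -> FAULT, frames=[5,7,6]
Step 3: ref 6 -> HIT, frames=[5,7,6]
Step 4: ref 2 -> FAULT, evict 5, frames=[2,7,6]
Step 5: ref 7 -> HIT, frames=[2,7,6]
Step 6: ref 5 -> FAULT, evict 7, frames=[2,5,6]
Step 7: ref 3 -> FAULT, evict 6, frames=[2,5,3]
Step 8: ref 3 -> HIT, frames=[2,5,3]
Step 9: ref 1 -> FAULT, evict 2, frames=[1,5,3]
Step 10: ref 3 -> HIT, frames=[1,5,3]
Step 11: ref 1 -> HIT, frames=[1,5,3]
Step 12: ref 1 -> HIT, frames=[1,5,3]
Step 13: ref 4 -> FAULT, evict 5, frames=[1,4,3]
At step 13: evicted page 5

Answer: 5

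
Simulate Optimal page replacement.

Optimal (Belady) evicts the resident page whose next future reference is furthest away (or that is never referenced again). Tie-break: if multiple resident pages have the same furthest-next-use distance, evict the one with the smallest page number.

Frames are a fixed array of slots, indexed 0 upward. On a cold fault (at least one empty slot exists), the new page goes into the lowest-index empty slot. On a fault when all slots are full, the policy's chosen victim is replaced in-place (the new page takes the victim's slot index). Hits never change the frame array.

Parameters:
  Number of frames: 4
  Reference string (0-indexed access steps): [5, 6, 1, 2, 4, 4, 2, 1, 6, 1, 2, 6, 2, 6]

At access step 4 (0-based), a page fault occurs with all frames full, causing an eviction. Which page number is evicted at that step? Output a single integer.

Step 0: ref 5 -> FAULT, frames=[5,-,-,-]
Step 1: ref 6 -> FAULT, frames=[5,6,-,-]
Step 2: ref 1 -> FAULT, frames=[5,6,1,-]
Step 3: ref 2 -> FAULT, frames=[5,6,1,2]
Step 4: ref 4 -> FAULT, evict 5, frames=[4,6,1,2]
At step 4: evicted page 5

Answer: 5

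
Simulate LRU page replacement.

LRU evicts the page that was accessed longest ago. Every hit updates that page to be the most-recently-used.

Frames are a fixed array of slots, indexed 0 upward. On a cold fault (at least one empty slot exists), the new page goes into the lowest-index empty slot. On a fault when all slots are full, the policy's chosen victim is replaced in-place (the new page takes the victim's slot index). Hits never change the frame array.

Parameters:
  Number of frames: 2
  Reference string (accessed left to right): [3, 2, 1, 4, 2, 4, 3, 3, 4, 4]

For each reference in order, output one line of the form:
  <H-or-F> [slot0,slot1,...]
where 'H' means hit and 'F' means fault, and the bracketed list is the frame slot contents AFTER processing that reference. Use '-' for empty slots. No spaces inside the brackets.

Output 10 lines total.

F [3,-]
F [3,2]
F [1,2]
F [1,4]
F [2,4]
H [2,4]
F [3,4]
H [3,4]
H [3,4]
H [3,4]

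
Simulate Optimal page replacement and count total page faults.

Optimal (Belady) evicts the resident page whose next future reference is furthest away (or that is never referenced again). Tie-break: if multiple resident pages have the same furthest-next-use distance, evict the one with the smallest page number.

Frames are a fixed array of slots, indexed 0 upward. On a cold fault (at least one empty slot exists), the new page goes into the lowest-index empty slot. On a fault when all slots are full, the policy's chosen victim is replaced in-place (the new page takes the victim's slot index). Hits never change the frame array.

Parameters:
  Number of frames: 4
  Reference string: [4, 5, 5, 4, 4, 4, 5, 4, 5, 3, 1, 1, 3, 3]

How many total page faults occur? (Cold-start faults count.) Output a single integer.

Step 0: ref 4 → FAULT, frames=[4,-,-,-]
Step 1: ref 5 → FAULT, frames=[4,5,-,-]
Step 2: ref 5 → HIT, frames=[4,5,-,-]
Step 3: ref 4 → HIT, frames=[4,5,-,-]
Step 4: ref 4 → HIT, frames=[4,5,-,-]
Step 5: ref 4 → HIT, frames=[4,5,-,-]
Step 6: ref 5 → HIT, frames=[4,5,-,-]
Step 7: ref 4 → HIT, frames=[4,5,-,-]
Step 8: ref 5 → HIT, frames=[4,5,-,-]
Step 9: ref 3 → FAULT, frames=[4,5,3,-]
Step 10: ref 1 → FAULT, frames=[4,5,3,1]
Step 11: ref 1 → HIT, frames=[4,5,3,1]
Step 12: ref 3 → HIT, frames=[4,5,3,1]
Step 13: ref 3 → HIT, frames=[4,5,3,1]
Total faults: 4

Answer: 4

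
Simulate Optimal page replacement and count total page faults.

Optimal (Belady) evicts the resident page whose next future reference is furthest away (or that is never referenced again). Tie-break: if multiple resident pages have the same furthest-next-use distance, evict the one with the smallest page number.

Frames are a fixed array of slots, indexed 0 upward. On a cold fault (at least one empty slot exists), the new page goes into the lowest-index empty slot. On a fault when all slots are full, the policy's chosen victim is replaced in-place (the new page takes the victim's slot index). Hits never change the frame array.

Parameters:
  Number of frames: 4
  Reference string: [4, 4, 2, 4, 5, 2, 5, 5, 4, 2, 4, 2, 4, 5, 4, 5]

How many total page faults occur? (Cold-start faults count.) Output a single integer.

Answer: 3

Derivation:
Step 0: ref 4 → FAULT, frames=[4,-,-,-]
Step 1: ref 4 → HIT, frames=[4,-,-,-]
Step 2: ref 2 → FAULT, frames=[4,2,-,-]
Step 3: ref 4 → HIT, frames=[4,2,-,-]
Step 4: ref 5 → FAULT, frames=[4,2,5,-]
Step 5: ref 2 → HIT, frames=[4,2,5,-]
Step 6: ref 5 → HIT, frames=[4,2,5,-]
Step 7: ref 5 → HIT, frames=[4,2,5,-]
Step 8: ref 4 → HIT, frames=[4,2,5,-]
Step 9: ref 2 → HIT, frames=[4,2,5,-]
Step 10: ref 4 → HIT, frames=[4,2,5,-]
Step 11: ref 2 → HIT, frames=[4,2,5,-]
Step 12: ref 4 → HIT, frames=[4,2,5,-]
Step 13: ref 5 → HIT, frames=[4,2,5,-]
Step 14: ref 4 → HIT, frames=[4,2,5,-]
Step 15: ref 5 → HIT, frames=[4,2,5,-]
Total faults: 3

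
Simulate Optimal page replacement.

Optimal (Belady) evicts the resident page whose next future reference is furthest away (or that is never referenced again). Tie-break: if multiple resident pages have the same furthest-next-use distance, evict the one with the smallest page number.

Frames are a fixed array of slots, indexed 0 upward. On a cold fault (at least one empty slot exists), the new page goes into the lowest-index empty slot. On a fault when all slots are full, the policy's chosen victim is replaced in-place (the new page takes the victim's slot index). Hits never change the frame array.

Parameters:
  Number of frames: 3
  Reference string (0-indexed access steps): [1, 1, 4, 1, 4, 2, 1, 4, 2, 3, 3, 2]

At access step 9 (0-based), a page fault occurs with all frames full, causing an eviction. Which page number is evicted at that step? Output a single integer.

Answer: 1

Derivation:
Step 0: ref 1 -> FAULT, frames=[1,-,-]
Step 1: ref 1 -> HIT, frames=[1,-,-]
Step 2: ref 4 -> FAULT, frames=[1,4,-]
Step 3: ref 1 -> HIT, frames=[1,4,-]
Step 4: ref 4 -> HIT, frames=[1,4,-]
Step 5: ref 2 -> FAULT, frames=[1,4,2]
Step 6: ref 1 -> HIT, frames=[1,4,2]
Step 7: ref 4 -> HIT, frames=[1,4,2]
Step 8: ref 2 -> HIT, frames=[1,4,2]
Step 9: ref 3 -> FAULT, evict 1, frames=[3,4,2]
At step 9: evicted page 1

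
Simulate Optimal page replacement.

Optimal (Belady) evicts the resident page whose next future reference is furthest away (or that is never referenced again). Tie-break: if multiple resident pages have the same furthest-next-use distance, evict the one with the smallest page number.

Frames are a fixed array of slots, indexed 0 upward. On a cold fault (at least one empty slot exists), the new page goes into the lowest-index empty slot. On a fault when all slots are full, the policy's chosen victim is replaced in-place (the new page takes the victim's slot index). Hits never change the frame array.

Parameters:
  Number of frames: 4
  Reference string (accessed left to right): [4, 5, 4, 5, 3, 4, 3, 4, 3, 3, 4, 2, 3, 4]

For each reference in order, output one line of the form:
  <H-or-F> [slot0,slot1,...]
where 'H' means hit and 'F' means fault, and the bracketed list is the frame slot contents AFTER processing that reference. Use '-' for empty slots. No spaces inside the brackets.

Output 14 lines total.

F [4,-,-,-]
F [4,5,-,-]
H [4,5,-,-]
H [4,5,-,-]
F [4,5,3,-]
H [4,5,3,-]
H [4,5,3,-]
H [4,5,3,-]
H [4,5,3,-]
H [4,5,3,-]
H [4,5,3,-]
F [4,5,3,2]
H [4,5,3,2]
H [4,5,3,2]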